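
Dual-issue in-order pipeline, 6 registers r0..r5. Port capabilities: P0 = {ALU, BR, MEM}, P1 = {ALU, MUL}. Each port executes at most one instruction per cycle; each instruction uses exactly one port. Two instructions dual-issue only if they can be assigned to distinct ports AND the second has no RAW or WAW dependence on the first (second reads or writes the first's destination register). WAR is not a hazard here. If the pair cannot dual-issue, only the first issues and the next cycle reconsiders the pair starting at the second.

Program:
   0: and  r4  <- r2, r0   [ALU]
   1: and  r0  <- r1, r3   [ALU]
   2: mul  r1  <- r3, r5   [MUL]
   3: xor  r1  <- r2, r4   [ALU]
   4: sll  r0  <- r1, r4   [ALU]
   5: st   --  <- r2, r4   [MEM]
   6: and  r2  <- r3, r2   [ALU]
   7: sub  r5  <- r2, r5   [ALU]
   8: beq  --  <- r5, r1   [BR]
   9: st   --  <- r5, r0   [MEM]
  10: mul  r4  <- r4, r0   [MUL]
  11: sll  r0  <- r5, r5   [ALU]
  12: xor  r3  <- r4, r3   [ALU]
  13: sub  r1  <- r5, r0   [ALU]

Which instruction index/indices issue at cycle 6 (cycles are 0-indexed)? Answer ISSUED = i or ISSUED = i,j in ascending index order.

[0] i0+i1  and.ALU+and.ALU  -- 2-wide
[1] i2  mul.MUL  -- WAW r1
[2] i3  xor.ALU  -- RAW r1
[3] i4+i5  sll.ALU+st.MEM  -- 2-wide
[4] i6  and.ALU  -- RAW r2
[5] i7  sub.ALU  -- RAW r5
[6] i8  beq.BR  -- no-port BR/MEM
[7] i9+i10  st.MEM+mul.MUL  -- 2-wide
[8] i11+i12  sll.ALU+xor.ALU  -- 2-wide
[9] i13  sub.ALU  -- tail

ISSUED = 8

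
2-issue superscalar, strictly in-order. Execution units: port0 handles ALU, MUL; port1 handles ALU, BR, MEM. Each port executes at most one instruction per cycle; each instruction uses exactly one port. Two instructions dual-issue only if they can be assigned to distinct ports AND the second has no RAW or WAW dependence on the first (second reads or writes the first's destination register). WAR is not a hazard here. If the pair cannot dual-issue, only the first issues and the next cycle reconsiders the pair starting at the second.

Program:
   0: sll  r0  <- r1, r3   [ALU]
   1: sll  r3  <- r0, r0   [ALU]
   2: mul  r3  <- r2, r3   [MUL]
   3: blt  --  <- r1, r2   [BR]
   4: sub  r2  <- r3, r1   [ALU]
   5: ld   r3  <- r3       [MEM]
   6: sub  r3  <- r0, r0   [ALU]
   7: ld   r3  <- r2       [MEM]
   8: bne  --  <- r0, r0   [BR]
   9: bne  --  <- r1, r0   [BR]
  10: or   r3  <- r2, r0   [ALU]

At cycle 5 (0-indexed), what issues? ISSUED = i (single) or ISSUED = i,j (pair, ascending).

[0] i0  sll.ALU  -- RAW r0
[1] i1  sll.ALU  -- RAW+WAW r3
[2] i2,i3  mul.MUL;blt.BR  -- dual
[3] i4,i5  sub.ALU;ld.MEM  -- dual
[4] i6  sub.ALU  -- WAW r3
[5] i7  ld.MEM  -- no-port MEM/BR
[6] i8  bne.BR  -- no-port BR/BR
[7] i9,i10  bne.BR;or.ALU  -- dual

ISSUED = 7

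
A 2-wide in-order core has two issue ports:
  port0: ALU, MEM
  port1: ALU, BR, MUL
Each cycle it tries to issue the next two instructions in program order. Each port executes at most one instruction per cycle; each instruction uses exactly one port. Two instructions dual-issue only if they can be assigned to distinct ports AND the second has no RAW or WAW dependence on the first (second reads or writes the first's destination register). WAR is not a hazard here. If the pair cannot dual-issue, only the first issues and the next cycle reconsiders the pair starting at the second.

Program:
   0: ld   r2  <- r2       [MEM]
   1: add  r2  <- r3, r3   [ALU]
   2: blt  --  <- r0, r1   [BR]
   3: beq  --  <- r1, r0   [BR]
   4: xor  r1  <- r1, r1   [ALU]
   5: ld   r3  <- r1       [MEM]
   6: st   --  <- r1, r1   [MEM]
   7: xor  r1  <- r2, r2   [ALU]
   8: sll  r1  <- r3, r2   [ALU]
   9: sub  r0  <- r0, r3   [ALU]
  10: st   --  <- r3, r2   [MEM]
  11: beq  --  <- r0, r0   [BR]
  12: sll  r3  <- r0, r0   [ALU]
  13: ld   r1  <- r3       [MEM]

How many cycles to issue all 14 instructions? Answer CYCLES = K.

  cy0 -> i0 (ld.MEM) WAW r2
  cy1 -> i1&i2 (add.ALU/blt.BR) 2-wide
  cy2 -> i3&i4 (beq.BR/xor.ALU) 2-wide
  cy3 -> i5 (ld.MEM) no-port MEM/MEM
  cy4 -> i6&i7 (st.MEM/xor.ALU) 2-wide
  cy5 -> i8&i9 (sll.ALU/sub.ALU) 2-wide
  cy6 -> i10&i11 (st.MEM/beq.BR) 2-wide
  cy7 -> i12 (sll.ALU) RAW r3
  cy8 -> i13 (ld.MEM) tail

CYCLES = 9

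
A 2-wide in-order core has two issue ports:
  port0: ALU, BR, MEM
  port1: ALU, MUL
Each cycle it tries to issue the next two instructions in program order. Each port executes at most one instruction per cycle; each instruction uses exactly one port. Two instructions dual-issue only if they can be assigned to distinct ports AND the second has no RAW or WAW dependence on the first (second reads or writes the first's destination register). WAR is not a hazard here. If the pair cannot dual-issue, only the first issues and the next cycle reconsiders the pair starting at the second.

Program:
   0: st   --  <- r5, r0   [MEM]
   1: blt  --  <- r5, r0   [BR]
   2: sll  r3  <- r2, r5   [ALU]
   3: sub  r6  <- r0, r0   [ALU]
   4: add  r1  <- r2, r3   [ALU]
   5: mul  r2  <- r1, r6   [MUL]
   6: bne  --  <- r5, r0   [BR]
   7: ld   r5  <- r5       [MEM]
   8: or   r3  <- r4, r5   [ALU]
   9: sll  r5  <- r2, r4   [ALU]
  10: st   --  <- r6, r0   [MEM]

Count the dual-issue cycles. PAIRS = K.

  cy0 -> i0 (st) no-port MEM/BR
  cy1 -> i1+i2 (blt sll) dual
  cy2 -> i3+i4 (sub add) dual
  cy3 -> i5+i6 (mul bne) dual
  cy4 -> i7 (ld) RAW r5
  cy5 -> i8+i9 (or sll) dual
  cy6 -> i10 (st) tail

PAIRS = 4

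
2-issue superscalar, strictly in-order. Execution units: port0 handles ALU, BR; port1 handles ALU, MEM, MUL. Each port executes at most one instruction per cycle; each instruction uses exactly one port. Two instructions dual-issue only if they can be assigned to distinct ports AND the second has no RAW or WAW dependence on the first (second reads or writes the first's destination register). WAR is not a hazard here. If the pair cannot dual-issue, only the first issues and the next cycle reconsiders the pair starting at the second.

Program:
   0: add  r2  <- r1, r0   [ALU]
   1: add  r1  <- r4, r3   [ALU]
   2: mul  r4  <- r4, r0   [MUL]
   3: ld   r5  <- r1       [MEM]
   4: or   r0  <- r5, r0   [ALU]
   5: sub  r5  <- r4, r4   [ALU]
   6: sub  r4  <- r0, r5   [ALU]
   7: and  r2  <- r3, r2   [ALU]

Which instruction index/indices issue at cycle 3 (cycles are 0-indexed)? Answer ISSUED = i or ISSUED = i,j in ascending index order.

ISSUED = 4,5

#0 head=0: add;add i0&i1 2-wide
#1 head=2: mul i2 no-port MUL/MEM
#2 head=3: ld i3 RAW r5
#3 head=4: or;sub i4&i5 2-wide
#4 head=6: sub;and i6&i7 2-wide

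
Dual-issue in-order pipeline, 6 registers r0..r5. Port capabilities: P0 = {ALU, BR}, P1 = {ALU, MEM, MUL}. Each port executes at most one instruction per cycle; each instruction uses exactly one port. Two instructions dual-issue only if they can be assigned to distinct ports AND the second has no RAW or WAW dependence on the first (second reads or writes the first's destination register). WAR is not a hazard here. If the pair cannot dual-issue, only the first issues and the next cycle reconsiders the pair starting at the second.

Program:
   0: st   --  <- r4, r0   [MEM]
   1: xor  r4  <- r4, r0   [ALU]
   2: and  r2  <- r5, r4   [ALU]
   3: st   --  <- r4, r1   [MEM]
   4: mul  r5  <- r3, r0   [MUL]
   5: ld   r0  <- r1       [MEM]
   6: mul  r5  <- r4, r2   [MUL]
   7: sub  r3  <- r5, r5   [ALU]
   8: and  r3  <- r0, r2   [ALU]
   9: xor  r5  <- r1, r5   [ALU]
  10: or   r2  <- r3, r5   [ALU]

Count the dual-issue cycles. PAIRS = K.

PAIRS = 3

c0: i0,i1 st xor  dual
c1: i2,i3 and st  dual
c2: i4 mul  no-port MUL/MEM
c3: i5 ld  no-port MEM/MUL
c4: i6 mul  RAW r5
c5: i7 sub  WAW r3
c6: i8,i9 and xor  dual
c7: i10 or  tail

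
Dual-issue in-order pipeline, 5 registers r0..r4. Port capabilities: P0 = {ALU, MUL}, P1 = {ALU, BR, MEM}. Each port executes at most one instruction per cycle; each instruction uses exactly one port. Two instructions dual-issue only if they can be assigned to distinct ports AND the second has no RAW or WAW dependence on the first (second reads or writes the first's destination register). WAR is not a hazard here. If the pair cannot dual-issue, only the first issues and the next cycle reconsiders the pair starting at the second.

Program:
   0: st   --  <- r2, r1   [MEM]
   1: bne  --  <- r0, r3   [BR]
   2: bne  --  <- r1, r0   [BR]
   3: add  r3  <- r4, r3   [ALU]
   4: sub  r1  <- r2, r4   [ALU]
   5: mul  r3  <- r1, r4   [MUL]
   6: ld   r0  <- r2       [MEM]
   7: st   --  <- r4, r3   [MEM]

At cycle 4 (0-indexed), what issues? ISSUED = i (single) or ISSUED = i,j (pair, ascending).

ISSUED = 5,6

c0: i0 st  no-port MEM/BR
c1: i1 bne  no-port BR/BR
c2: i2/i3 bne add  2-wide
c3: i4 sub  RAW r1
c4: i5/i6 mul ld  2-wide
c5: i7 st  tail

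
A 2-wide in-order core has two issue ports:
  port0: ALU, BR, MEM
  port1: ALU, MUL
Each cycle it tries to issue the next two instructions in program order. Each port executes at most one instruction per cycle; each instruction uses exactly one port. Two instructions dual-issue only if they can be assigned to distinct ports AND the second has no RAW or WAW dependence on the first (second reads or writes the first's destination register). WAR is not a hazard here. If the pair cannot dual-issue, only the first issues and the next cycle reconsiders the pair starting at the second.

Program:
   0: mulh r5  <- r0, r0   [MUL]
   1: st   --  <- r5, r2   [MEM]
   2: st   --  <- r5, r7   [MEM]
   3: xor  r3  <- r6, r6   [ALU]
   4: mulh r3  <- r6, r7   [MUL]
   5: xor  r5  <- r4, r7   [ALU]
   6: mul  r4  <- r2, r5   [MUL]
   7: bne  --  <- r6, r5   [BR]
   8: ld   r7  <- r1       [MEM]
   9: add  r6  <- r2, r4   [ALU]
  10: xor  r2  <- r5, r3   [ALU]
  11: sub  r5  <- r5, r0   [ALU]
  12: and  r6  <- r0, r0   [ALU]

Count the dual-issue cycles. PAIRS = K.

0. mulh.MUL @i0  | RAW r5
1. st.MEM @i1  | no-port MEM/MEM
2. st.MEM xor.ALU @i2&i3  | dual
3. mulh.MUL xor.ALU @i4&i5  | dual
4. mul.MUL bne.BR @i6&i7  | dual
5. ld.MEM add.ALU @i8&i9  | dual
6. xor.ALU sub.ALU @i10&i11  | dual
7. and.ALU @i12  | tail

PAIRS = 5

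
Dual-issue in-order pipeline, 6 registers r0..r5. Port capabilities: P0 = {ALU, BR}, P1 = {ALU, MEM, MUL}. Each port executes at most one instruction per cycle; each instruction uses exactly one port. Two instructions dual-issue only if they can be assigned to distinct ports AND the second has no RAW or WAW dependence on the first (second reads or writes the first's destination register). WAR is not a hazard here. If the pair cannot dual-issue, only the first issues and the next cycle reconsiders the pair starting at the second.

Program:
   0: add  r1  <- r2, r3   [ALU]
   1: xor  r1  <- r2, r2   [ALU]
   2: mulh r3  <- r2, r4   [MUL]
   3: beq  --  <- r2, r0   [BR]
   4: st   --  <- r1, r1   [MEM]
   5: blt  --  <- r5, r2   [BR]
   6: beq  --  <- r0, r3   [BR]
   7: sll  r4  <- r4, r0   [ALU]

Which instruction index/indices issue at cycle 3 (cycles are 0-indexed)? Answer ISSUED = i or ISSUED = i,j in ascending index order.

0. add @i0  | WAW r1
1. xor mulh @i1&i2  | 2-wide
2. beq st @i3&i4  | 2-wide
3. blt @i5  | no-port BR/BR
4. beq sll @i6&i7  | 2-wide

ISSUED = 5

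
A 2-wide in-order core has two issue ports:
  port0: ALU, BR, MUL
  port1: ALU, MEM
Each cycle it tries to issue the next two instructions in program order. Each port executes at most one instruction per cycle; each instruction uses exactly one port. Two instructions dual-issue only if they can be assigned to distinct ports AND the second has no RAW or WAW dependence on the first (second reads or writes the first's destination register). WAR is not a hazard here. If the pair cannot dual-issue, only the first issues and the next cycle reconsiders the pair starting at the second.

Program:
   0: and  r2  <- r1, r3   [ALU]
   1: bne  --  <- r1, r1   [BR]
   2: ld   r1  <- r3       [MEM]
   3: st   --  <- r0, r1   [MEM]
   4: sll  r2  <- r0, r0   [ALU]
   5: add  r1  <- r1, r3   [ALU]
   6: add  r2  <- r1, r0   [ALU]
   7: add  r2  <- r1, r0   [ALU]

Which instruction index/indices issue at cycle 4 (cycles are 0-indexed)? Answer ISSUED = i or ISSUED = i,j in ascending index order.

ISSUED = 6

  cy0 -> i0,i1 (and.ALU;bne.BR) dual
  cy1 -> i2 (ld.MEM) no-port MEM/MEM
  cy2 -> i3,i4 (st.MEM;sll.ALU) dual
  cy3 -> i5 (add.ALU) RAW r1
  cy4 -> i6 (add.ALU) WAW r2
  cy5 -> i7 (add.ALU) tail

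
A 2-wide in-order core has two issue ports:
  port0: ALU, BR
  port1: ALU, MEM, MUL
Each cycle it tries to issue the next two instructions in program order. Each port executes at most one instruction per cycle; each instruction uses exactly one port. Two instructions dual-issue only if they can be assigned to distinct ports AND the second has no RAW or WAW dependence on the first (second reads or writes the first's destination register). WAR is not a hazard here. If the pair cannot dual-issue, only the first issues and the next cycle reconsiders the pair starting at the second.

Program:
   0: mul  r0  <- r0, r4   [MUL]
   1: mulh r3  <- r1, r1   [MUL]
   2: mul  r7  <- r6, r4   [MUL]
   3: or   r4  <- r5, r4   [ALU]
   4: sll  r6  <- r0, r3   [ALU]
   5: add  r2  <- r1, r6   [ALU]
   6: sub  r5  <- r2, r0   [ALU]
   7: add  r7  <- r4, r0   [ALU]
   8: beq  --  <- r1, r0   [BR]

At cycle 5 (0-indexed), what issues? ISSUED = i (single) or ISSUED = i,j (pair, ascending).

  cy0 -> i0 (mul) no-port MUL/MUL
  cy1 -> i1 (mulh) no-port MUL/MUL
  cy2 -> i2&i3 (mul;or) dual
  cy3 -> i4 (sll) RAW r6
  cy4 -> i5 (add) RAW r2
  cy5 -> i6&i7 (sub;add) dual
  cy6 -> i8 (beq) tail

ISSUED = 6,7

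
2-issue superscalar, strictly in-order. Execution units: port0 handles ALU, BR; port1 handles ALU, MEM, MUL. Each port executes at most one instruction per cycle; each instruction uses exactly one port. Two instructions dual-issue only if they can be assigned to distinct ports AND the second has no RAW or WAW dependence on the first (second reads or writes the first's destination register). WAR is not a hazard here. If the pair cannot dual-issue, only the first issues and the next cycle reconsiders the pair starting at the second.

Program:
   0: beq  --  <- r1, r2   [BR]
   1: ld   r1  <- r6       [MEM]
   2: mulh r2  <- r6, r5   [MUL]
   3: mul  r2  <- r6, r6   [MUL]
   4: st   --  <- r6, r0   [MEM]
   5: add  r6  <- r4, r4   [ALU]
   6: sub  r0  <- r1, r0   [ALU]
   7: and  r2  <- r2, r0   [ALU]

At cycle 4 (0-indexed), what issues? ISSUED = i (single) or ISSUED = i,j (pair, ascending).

  cy0 -> i0&i1 (beq+ld) 2-wide
  cy1 -> i2 (mulh) no-port MUL/MUL
  cy2 -> i3 (mul) no-port MUL/MEM
  cy3 -> i4&i5 (st+add) 2-wide
  cy4 -> i6 (sub) RAW r0
  cy5 -> i7 (and) tail

ISSUED = 6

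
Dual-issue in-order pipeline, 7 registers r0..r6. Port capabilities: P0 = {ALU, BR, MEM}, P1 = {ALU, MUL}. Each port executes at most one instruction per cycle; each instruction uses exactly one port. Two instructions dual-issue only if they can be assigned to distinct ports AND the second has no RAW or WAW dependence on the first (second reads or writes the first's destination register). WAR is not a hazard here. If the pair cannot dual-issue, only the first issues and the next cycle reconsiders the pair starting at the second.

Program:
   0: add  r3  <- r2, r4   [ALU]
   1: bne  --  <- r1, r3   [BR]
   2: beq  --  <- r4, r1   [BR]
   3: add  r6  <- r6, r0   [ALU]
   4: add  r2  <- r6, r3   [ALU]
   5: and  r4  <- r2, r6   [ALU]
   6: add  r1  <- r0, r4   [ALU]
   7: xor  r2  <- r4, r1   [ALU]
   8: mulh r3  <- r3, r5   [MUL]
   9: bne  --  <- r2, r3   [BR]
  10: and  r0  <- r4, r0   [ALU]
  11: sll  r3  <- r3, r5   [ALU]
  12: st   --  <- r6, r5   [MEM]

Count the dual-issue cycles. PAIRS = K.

  cy0 -> i0 (add) RAW r3
  cy1 -> i1 (bne) no-port BR/BR
  cy2 -> i2,i3 (beq/add) pair
  cy3 -> i4 (add) RAW r2
  cy4 -> i5 (and) RAW r4
  cy5 -> i6 (add) RAW r1
  cy6 -> i7,i8 (xor/mulh) pair
  cy7 -> i9,i10 (bne/and) pair
  cy8 -> i11,i12 (sll/st) pair

PAIRS = 4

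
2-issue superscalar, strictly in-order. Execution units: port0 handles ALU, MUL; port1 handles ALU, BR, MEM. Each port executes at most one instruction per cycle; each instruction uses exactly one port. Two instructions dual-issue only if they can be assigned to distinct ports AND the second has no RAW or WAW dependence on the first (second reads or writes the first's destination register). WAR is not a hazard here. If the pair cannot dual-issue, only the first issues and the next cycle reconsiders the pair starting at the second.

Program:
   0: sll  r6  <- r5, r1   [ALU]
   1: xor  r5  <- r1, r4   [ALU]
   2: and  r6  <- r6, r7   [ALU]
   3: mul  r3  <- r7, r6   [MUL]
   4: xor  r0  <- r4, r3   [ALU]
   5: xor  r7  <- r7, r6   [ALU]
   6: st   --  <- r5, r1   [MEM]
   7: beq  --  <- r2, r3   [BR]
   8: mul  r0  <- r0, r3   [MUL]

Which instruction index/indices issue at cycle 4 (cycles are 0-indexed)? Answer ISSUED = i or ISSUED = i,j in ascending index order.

ISSUED = 6

#0 head=0: sll.ALU xor.ALU i0,i1 dual
#1 head=2: and.ALU i2 RAW r6
#2 head=3: mul.MUL i3 RAW r3
#3 head=4: xor.ALU xor.ALU i4,i5 dual
#4 head=6: st.MEM i6 no-port MEM/BR
#5 head=7: beq.BR mul.MUL i7,i8 dual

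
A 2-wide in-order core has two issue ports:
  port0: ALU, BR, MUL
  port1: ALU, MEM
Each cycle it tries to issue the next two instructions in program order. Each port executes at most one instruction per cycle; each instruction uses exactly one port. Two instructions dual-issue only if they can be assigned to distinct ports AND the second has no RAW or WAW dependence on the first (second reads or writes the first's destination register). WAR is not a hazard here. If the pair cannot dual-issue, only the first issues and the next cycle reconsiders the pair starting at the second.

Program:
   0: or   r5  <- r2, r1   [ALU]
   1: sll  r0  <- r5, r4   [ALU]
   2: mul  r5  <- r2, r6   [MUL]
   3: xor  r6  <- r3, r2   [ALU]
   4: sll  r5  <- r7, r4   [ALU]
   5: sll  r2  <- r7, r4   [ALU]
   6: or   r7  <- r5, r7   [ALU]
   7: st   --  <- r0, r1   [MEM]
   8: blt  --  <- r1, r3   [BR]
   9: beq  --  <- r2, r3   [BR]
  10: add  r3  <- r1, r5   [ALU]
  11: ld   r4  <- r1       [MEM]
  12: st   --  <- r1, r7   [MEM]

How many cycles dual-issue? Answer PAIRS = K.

t=0 i0:or.ALU ; RAW r5
t=1 i1&i2:sll.ALU+mul.MUL ; dual
t=2 i3&i4:xor.ALU+sll.ALU ; dual
t=3 i5&i6:sll.ALU+or.ALU ; dual
t=4 i7&i8:st.MEM+blt.BR ; dual
t=5 i9&i10:beq.BR+add.ALU ; dual
t=6 i11:ld.MEM ; no-port MEM/MEM
t=7 i12:st.MEM ; tail

PAIRS = 5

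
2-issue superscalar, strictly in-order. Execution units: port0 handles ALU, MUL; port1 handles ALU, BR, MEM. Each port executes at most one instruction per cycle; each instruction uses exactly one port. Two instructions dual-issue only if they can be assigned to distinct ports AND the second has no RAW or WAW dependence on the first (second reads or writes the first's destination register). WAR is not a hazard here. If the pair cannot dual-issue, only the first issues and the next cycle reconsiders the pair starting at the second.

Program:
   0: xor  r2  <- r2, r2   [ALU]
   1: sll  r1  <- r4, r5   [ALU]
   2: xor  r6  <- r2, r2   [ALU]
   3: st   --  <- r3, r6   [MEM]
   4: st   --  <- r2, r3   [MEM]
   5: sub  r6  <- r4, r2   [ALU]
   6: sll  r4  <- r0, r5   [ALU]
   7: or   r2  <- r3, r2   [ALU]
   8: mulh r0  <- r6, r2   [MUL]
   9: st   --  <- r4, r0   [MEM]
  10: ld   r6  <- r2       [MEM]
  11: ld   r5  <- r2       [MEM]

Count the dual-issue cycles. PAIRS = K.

PAIRS = 3

[0] i0,i1  xor/sll  -- 2-wide
[1] i2  xor  -- RAW r6
[2] i3  st  -- no-port MEM/MEM
[3] i4,i5  st/sub  -- 2-wide
[4] i6,i7  sll/or  -- 2-wide
[5] i8  mulh  -- RAW r0
[6] i9  st  -- no-port MEM/MEM
[7] i10  ld  -- no-port MEM/MEM
[8] i11  ld  -- tail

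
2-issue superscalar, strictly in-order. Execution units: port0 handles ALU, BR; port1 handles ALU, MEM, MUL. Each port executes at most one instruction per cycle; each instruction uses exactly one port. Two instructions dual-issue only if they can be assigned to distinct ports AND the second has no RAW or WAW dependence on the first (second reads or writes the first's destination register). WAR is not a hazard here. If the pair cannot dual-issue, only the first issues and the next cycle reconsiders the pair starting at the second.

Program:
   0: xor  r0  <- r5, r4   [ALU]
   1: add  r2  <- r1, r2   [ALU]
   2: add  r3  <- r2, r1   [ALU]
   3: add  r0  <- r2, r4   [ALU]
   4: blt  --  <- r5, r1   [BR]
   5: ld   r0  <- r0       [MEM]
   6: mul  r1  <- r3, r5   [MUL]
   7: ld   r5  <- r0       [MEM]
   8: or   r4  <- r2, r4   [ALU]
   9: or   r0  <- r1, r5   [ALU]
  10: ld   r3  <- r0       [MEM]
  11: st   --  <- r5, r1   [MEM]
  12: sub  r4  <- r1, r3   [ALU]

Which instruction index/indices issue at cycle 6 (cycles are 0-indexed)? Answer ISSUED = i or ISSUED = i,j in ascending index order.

ISSUED = 10

[0] i0&i1  xor.ALU+add.ALU  -- pair
[1] i2&i3  add.ALU+add.ALU  -- pair
[2] i4&i5  blt.BR+ld.MEM  -- pair
[3] i6  mul.MUL  -- no-port MUL/MEM
[4] i7&i8  ld.MEM+or.ALU  -- pair
[5] i9  or.ALU  -- RAW r0
[6] i10  ld.MEM  -- no-port MEM/MEM
[7] i11&i12  st.MEM+sub.ALU  -- pair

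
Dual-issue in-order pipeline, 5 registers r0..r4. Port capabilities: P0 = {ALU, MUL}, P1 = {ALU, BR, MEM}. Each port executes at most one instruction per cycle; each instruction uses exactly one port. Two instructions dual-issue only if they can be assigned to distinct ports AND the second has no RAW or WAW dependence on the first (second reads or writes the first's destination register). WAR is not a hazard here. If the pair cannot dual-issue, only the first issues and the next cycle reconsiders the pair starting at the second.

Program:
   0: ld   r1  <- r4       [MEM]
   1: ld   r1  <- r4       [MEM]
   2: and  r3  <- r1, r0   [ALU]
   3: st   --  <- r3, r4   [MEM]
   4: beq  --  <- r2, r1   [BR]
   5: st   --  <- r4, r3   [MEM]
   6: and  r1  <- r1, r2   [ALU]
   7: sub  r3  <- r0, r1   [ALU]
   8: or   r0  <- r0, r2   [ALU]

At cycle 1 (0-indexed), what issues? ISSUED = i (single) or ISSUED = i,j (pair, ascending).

c0: i0 ld  no-port MEM/MEM
c1: i1 ld  RAW r1
c2: i2 and  RAW r3
c3: i3 st  no-port MEM/BR
c4: i4 beq  no-port BR/MEM
c5: i5&i6 st and  dual
c6: i7&i8 sub or  dual

ISSUED = 1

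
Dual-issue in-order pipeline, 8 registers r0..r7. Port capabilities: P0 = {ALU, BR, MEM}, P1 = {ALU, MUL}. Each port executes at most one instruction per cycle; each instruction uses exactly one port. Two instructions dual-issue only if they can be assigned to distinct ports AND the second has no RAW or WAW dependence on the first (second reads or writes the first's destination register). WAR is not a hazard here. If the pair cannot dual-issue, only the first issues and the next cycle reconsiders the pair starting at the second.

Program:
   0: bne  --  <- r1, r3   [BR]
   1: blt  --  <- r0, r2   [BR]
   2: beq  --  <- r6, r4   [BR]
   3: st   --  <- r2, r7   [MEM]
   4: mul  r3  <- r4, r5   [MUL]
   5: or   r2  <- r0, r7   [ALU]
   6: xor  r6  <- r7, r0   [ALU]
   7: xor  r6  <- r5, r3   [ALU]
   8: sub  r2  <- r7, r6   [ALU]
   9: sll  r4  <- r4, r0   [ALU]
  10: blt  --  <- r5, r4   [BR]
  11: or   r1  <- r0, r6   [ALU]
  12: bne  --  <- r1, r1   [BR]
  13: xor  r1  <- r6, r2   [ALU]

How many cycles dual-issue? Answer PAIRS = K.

c0: i0 bne.BR  no-port BR/BR
c1: i1 blt.BR  no-port BR/BR
c2: i2 beq.BR  no-port BR/MEM
c3: i3,i4 st.MEM/mul.MUL  dual
c4: i5,i6 or.ALU/xor.ALU  dual
c5: i7 xor.ALU  RAW r6
c6: i8,i9 sub.ALU/sll.ALU  dual
c7: i10,i11 blt.BR/or.ALU  dual
c8: i12,i13 bne.BR/xor.ALU  dual

PAIRS = 5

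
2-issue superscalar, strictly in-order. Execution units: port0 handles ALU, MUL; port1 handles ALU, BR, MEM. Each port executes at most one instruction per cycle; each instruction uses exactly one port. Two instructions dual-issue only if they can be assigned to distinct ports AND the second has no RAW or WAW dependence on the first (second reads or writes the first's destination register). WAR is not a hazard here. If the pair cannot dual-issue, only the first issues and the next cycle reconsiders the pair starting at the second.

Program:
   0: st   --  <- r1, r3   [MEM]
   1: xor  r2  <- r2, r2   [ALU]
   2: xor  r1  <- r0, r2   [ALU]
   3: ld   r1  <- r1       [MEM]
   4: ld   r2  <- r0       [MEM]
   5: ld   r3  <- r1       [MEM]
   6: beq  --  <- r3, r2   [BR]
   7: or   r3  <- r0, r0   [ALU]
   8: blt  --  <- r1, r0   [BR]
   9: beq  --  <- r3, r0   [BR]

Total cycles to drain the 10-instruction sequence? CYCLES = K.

CYCLES = 8

  cy0 -> i0+i1 (st.MEM+xor.ALU) pair
  cy1 -> i2 (xor.ALU) RAW+WAW r1
  cy2 -> i3 (ld.MEM) no-port MEM/MEM
  cy3 -> i4 (ld.MEM) no-port MEM/MEM
  cy4 -> i5 (ld.MEM) no-port MEM/BR
  cy5 -> i6+i7 (beq.BR+or.ALU) pair
  cy6 -> i8 (blt.BR) no-port BR/BR
  cy7 -> i9 (beq.BR) tail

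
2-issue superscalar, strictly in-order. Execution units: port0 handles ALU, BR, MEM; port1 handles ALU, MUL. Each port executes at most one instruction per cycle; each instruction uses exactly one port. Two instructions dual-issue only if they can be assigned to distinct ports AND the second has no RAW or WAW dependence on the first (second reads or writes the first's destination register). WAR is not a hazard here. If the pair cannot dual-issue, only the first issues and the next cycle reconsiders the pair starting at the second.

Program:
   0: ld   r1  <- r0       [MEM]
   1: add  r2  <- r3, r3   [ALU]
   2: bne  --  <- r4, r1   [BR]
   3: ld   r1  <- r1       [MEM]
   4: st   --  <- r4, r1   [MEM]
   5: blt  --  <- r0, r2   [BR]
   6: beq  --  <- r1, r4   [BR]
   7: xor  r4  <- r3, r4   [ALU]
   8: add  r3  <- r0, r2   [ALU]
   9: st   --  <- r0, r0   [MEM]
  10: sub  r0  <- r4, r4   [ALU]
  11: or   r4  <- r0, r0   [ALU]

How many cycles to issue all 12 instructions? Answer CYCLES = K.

CYCLES = 9

[0] i0+i1  ld;add  -- dual
[1] i2  bne  -- no-port BR/MEM
[2] i3  ld  -- no-port MEM/MEM
[3] i4  st  -- no-port MEM/BR
[4] i5  blt  -- no-port BR/BR
[5] i6+i7  beq;xor  -- dual
[6] i8+i9  add;st  -- dual
[7] i10  sub  -- RAW r0
[8] i11  or  -- tail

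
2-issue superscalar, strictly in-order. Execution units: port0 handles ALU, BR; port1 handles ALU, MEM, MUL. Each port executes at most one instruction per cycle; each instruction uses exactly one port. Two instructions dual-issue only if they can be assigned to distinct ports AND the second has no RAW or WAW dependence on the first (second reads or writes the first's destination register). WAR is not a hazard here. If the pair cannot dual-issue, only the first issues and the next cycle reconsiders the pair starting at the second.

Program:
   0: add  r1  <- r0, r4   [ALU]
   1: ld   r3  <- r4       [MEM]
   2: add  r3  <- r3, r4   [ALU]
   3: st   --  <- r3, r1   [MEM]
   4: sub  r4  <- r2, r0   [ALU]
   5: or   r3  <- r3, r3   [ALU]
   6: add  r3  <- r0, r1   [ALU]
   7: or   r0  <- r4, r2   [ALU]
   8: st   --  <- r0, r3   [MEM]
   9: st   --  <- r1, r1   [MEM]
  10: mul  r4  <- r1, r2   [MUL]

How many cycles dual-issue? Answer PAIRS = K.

PAIRS = 3

#0 head=0: add.ALU;ld.MEM i0/i1 2-wide
#1 head=2: add.ALU i2 RAW r3
#2 head=3: st.MEM;sub.ALU i3/i4 2-wide
#3 head=5: or.ALU i5 WAW r3
#4 head=6: add.ALU;or.ALU i6/i7 2-wide
#5 head=8: st.MEM i8 no-port MEM/MEM
#6 head=9: st.MEM i9 no-port MEM/MUL
#7 head=10: mul.MUL i10 tail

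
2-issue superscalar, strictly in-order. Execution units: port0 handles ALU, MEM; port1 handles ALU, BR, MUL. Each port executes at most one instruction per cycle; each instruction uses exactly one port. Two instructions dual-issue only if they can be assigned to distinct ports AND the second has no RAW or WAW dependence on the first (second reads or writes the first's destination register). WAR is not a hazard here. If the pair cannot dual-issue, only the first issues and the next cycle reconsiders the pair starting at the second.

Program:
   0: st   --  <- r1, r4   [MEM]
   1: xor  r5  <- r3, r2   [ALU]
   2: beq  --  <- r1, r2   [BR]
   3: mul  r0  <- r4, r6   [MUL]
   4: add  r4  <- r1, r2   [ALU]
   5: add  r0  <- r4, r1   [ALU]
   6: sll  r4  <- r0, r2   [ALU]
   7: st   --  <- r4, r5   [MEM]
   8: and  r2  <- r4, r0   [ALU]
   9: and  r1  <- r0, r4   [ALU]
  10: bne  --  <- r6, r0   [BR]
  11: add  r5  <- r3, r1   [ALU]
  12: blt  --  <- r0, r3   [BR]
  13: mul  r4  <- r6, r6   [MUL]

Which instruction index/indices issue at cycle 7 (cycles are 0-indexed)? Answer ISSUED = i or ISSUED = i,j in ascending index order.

t=0 i0,i1:st xor ; pair
t=1 i2:beq ; no-port BR/MUL
t=2 i3,i4:mul add ; pair
t=3 i5:add ; RAW r0
t=4 i6:sll ; RAW r4
t=5 i7,i8:st and ; pair
t=6 i9,i10:and bne ; pair
t=7 i11,i12:add blt ; pair
t=8 i13:mul ; tail

ISSUED = 11,12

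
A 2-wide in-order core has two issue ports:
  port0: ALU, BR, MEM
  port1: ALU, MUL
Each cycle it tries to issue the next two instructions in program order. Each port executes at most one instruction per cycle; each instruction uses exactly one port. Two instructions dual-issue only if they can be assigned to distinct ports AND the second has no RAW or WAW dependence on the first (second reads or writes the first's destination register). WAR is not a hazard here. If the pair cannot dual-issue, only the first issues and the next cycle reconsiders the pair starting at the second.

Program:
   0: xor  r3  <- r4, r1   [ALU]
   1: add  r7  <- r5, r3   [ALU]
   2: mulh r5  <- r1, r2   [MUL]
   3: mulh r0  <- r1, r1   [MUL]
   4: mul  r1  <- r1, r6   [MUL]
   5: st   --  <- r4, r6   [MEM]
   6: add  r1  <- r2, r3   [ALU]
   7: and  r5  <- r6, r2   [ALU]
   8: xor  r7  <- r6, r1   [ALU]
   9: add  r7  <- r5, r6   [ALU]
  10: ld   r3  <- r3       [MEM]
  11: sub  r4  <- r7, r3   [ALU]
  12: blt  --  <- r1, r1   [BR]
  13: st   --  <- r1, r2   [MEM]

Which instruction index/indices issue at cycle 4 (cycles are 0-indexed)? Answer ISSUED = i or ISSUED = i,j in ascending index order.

ISSUED = 6,7

[0] i0  xor  -- RAW r3
[1] i1+i2  add/mulh  -- dual
[2] i3  mulh  -- no-port MUL/MUL
[3] i4+i5  mul/st  -- dual
[4] i6+i7  add/and  -- dual
[5] i8  xor  -- WAW r7
[6] i9+i10  add/ld  -- dual
[7] i11+i12  sub/blt  -- dual
[8] i13  st  -- tail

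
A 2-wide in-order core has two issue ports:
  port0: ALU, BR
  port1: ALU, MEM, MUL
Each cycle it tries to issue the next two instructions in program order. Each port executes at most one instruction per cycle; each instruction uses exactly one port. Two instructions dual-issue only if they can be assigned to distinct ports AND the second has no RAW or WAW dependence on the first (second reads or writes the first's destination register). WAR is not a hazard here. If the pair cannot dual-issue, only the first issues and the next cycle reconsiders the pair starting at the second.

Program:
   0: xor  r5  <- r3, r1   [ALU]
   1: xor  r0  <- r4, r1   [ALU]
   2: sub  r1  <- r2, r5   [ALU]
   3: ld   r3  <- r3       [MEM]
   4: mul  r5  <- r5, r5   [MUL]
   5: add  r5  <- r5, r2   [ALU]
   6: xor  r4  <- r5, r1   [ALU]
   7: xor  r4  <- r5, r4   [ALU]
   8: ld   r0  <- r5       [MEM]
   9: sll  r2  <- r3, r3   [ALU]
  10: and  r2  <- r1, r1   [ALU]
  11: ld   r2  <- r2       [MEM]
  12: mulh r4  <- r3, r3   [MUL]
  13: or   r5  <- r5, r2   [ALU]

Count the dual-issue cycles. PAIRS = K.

PAIRS = 4

[0] i0&i1  xor.ALU+xor.ALU  -- pair
[1] i2&i3  sub.ALU+ld.MEM  -- pair
[2] i4  mul.MUL  -- RAW+WAW r5
[3] i5  add.ALU  -- RAW r5
[4] i6  xor.ALU  -- RAW+WAW r4
[5] i7&i8  xor.ALU+ld.MEM  -- pair
[6] i9  sll.ALU  -- WAW r2
[7] i10  and.ALU  -- RAW+WAW r2
[8] i11  ld.MEM  -- no-port MEM/MUL
[9] i12&i13  mulh.MUL+or.ALU  -- pair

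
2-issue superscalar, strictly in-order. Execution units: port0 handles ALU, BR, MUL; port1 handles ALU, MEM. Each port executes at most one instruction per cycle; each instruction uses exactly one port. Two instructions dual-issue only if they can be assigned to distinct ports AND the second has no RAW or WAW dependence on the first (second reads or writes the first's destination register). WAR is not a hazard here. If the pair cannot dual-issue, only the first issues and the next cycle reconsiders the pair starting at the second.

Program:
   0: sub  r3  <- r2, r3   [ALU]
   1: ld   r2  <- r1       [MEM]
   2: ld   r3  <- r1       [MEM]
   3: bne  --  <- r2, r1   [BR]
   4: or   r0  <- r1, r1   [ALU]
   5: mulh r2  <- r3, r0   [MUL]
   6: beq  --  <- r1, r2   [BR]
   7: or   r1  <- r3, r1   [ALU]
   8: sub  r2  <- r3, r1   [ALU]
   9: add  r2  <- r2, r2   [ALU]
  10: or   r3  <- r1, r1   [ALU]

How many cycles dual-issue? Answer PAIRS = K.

PAIRS = 4

#0 head=0: sub.ALU ld.MEM i0+i1 dual
#1 head=2: ld.MEM bne.BR i2+i3 dual
#2 head=4: or.ALU i4 RAW r0
#3 head=5: mulh.MUL i5 no-port MUL/BR
#4 head=6: beq.BR or.ALU i6+i7 dual
#5 head=8: sub.ALU i8 RAW+WAW r2
#6 head=9: add.ALU or.ALU i9+i10 dual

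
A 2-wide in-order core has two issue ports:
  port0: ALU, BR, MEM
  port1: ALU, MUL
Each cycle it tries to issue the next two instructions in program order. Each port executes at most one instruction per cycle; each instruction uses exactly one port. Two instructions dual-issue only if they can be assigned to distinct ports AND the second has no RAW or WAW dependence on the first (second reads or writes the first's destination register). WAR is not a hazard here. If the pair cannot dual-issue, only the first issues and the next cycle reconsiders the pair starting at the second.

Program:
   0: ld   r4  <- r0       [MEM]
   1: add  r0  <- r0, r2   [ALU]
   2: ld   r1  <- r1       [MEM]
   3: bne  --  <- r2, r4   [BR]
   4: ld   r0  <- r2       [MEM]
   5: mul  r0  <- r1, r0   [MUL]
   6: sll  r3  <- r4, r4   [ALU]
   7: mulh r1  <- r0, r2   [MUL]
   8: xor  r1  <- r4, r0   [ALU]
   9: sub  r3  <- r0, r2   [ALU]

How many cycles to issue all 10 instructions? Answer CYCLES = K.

CYCLES = 7

[0] i0+i1  ld.MEM/add.ALU  -- 2-wide
[1] i2  ld.MEM  -- no-port MEM/BR
[2] i3  bne.BR  -- no-port BR/MEM
[3] i4  ld.MEM  -- RAW+WAW r0
[4] i5+i6  mul.MUL/sll.ALU  -- 2-wide
[5] i7  mulh.MUL  -- WAW r1
[6] i8+i9  xor.ALU/sub.ALU  -- 2-wide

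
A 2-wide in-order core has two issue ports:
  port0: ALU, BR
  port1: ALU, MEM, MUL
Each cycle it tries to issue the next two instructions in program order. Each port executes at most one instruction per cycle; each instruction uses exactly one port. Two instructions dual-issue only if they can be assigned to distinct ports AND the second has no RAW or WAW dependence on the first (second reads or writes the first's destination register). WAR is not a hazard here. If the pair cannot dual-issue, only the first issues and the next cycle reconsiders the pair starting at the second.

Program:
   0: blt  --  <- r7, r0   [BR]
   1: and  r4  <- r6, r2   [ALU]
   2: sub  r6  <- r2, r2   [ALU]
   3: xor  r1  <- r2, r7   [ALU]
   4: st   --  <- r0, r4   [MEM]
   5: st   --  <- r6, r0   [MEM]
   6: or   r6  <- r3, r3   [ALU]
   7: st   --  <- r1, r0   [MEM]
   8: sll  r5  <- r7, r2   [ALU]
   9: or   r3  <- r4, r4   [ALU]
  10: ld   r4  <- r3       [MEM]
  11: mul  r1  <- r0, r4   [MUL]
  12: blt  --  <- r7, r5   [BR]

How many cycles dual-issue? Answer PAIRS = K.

#0 head=0: blt/and i0+i1 2-wide
#1 head=2: sub/xor i2+i3 2-wide
#2 head=4: st i4 no-port MEM/MEM
#3 head=5: st/or i5+i6 2-wide
#4 head=7: st/sll i7+i8 2-wide
#5 head=9: or i9 RAW r3
#6 head=10: ld i10 no-port MEM/MUL
#7 head=11: mul/blt i11+i12 2-wide

PAIRS = 5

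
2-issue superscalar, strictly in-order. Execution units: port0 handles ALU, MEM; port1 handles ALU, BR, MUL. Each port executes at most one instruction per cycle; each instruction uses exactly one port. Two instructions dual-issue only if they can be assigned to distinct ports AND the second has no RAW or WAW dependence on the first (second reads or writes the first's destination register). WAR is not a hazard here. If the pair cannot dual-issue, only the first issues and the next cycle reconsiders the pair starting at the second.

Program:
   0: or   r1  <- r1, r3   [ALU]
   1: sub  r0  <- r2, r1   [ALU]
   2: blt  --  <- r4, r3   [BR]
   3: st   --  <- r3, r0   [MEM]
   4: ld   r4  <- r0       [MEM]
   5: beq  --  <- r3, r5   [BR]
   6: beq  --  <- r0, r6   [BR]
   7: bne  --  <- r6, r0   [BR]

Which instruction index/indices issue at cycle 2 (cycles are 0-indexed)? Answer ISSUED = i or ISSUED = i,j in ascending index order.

ISSUED = 3

c0: i0 or.ALU  RAW r1
c1: i1/i2 sub.ALU blt.BR  dual
c2: i3 st.MEM  no-port MEM/MEM
c3: i4/i5 ld.MEM beq.BR  dual
c4: i6 beq.BR  no-port BR/BR
c5: i7 bne.BR  tail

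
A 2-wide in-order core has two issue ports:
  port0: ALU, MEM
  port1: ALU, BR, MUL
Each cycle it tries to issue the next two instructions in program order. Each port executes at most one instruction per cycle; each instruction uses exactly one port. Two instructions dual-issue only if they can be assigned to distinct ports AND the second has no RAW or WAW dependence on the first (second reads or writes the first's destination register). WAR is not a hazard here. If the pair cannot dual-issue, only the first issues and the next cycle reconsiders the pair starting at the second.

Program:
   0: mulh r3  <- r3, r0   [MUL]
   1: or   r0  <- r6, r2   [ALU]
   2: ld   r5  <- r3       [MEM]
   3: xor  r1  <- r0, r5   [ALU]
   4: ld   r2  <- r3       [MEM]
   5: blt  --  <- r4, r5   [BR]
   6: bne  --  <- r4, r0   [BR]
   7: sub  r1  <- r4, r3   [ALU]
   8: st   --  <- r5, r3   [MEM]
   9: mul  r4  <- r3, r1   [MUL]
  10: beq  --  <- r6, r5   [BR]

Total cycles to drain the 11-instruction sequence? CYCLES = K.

t=0 i0&i1:mulh/or ; pair
t=1 i2:ld ; RAW r5
t=2 i3&i4:xor/ld ; pair
t=3 i5:blt ; no-port BR/BR
t=4 i6&i7:bne/sub ; pair
t=5 i8&i9:st/mul ; pair
t=6 i10:beq ; tail

CYCLES = 7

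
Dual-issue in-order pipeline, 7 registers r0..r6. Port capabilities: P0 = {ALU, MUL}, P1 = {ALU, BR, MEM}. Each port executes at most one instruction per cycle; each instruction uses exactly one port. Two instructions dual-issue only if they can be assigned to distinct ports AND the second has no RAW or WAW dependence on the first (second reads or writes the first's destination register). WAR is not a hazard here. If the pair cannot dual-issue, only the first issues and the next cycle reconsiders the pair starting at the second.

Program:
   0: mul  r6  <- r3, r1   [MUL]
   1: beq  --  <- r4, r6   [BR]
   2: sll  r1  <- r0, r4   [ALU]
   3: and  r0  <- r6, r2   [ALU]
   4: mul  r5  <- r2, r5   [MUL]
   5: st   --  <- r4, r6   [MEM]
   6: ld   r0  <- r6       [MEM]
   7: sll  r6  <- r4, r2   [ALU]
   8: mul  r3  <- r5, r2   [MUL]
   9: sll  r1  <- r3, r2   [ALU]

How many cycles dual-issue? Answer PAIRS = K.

t=0 i0:mul ; RAW r6
t=1 i1/i2:beq/sll ; pair
t=2 i3/i4:and/mul ; pair
t=3 i5:st ; no-port MEM/MEM
t=4 i6/i7:ld/sll ; pair
t=5 i8:mul ; RAW r3
t=6 i9:sll ; tail

PAIRS = 3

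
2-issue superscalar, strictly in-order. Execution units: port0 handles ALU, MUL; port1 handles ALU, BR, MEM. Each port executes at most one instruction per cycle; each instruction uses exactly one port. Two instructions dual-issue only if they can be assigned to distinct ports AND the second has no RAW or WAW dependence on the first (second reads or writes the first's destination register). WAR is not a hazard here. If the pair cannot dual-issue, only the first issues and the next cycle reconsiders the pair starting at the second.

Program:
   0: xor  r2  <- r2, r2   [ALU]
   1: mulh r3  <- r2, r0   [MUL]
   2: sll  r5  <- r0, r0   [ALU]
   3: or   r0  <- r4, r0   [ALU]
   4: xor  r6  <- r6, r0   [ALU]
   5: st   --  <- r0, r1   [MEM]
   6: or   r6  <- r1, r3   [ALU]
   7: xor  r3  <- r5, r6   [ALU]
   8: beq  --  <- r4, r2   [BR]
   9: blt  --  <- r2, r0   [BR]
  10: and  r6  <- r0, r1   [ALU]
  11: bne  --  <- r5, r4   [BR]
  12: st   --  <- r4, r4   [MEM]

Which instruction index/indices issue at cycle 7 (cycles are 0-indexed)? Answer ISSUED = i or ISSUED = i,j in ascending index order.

c0: i0 xor  RAW r2
c1: i1/i2 mulh sll  2-wide
c2: i3 or  RAW r0
c3: i4/i5 xor st  2-wide
c4: i6 or  RAW r6
c5: i7/i8 xor beq  2-wide
c6: i9/i10 blt and  2-wide
c7: i11 bne  no-port BR/MEM
c8: i12 st  tail

ISSUED = 11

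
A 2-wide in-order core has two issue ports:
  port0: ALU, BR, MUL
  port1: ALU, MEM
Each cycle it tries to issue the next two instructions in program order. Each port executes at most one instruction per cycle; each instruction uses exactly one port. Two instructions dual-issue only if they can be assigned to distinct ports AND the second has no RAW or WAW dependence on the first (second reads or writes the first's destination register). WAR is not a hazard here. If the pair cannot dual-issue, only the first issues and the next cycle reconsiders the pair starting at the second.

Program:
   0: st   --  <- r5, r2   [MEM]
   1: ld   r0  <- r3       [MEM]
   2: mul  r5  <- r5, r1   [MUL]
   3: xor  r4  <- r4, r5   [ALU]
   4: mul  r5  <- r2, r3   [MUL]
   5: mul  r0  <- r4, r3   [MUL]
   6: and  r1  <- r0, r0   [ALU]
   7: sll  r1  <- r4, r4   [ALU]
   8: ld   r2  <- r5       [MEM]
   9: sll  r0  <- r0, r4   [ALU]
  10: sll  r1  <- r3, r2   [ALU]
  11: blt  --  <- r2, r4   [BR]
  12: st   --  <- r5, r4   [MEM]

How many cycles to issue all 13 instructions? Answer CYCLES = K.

c0: i0 st.MEM  no-port MEM/MEM
c1: i1+i2 ld.MEM mul.MUL  pair
c2: i3+i4 xor.ALU mul.MUL  pair
c3: i5 mul.MUL  RAW r0
c4: i6 and.ALU  WAW r1
c5: i7+i8 sll.ALU ld.MEM  pair
c6: i9+i10 sll.ALU sll.ALU  pair
c7: i11+i12 blt.BR st.MEM  pair

CYCLES = 8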